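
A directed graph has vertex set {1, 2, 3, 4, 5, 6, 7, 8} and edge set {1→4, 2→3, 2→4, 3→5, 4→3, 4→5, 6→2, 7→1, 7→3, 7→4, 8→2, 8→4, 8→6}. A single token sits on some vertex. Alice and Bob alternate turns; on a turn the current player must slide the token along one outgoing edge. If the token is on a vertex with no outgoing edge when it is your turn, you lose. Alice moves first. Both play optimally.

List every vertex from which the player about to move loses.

Classify positions by backward induction: terminal positions (no move available) are L. From any other position, the mover wins iff some move reaches an L.
Every edge goes from a vertex to one that appears earlier in the order 5, 3, 4, 1, 2, 6, 7, 8, so processing vertices in that order labels each vertex after all of its successors.
5: no outgoing edge → L
3: →5(L), so W
4: →5(L), so W
1: →4(W) only, which is W, so L
2: →4(W), 3(W) — all W, so L
6: →2(L), so W
7: →1(L), so W
8: →2(L), so W
Reading off the rows marked L gives the requested list; there are 3 such vertices.

1, 2, 5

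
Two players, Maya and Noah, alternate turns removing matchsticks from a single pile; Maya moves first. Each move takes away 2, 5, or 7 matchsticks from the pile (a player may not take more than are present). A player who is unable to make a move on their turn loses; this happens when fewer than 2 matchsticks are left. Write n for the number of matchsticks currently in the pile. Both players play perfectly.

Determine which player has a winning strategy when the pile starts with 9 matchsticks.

Positions with no move are L. A position that does have a move is losing for the player to move precisely when every available move leads to a winning position for the opponent. Fill in the labels:
n=0: no move → L
n=1: no move → L
n=2: can move to 0, which is L ⇒ W
n=3: can move to 1, which is L ⇒ W
n=4: the only move is to 2(W), a W ⇒ L
n=5: can move to 0, which is L ⇒ W
n=6: can move to 4, which is L ⇒ W
n=7: can move to 0, which is L ⇒ W
n=8: can move to 1, which is L ⇒ W
n=9: can move to 4, which is L ⇒ W
The starting position 9 is W: Maya should remove 5, leaving 4, handing over an L position.

Maya wins.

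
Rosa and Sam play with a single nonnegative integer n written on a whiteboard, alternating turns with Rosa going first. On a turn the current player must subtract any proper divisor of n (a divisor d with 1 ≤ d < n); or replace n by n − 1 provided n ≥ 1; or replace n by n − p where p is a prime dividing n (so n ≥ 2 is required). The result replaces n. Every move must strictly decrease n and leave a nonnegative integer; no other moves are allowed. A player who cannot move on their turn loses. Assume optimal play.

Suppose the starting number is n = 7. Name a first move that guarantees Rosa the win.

Work bottom-up. With no move the player to move loses. Otherwise the position is W if at least one move leads to an L position for the opponent, and L if every move leads to a W.
n=0: no move → L
n=1: W (go to 0, an L position)
n=2: W (go to 0, an L position)
n=3: W (go to 0, an L position)
n=4: L (options 2(W), 3(W) are all W)
n=5: W (go to 0, an L position)
n=6: W (go to 4, an L position)
n=7: W (go to 0, an L position)
From 7, the L positions reachable in one move are: 0.

Move to 0.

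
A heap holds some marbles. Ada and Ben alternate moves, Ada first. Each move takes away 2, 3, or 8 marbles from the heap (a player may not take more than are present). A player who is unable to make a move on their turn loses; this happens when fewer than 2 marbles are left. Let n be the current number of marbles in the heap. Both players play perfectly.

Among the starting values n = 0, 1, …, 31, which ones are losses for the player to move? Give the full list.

Label each position W (a win for the player to move) or L (a loss). A position with no legal move is L; any other position is W exactly when some move reaches an L, and L when every move reaches a W.
n=0: no move → L
n=1: no move → L
n=2: W (go to 0, an L position)
n=3: W (go to 1, an L position)
n=4: W (go to 1, an L position)
n=5: L (options 3(W), 2(W) are all W)
n=6: L (options 4(W), 3(W) are all W)
n=7: W (go to 5, an L position)
n=8: W (go to 6, an L position)
n=9: W (go to 6, an L position)
n=10: L (options 8(W), 7(W), 2(W) are all W)
n=11: L (options 9(W), 8(W), 3(W) are all W)
n=12: W (go to 10, an L position)
n=13: W (go to 11, an L position)
n=14: W (go to 11, an L position)
n=15: L (options 13(W), 12(W), 7(W) are all W)
n=16: L (options 14(W), 13(W), 8(W) are all W)
n=17: W (go to 15, an L position)
n=18: W (go to 16, an L position)
n=19: W (go to 16, an L position)
n=20: L (options 18(W), 17(W), 12(W) are all W)
n=21: L (options 19(W), 18(W), 13(W) are all W)
n=22: W (go to 20, an L position)
n=23: W (go to 21, an L position)
n=24: W (go to 21, an L position)
n=25: L (options 23(W), 22(W), 17(W) are all W)
n=26: L (options 24(W), 23(W), 18(W) are all W)
n=27: W (go to 25, an L position)
n=28: W (go to 26, an L position)
n=29: W (go to 26, an L position)
n=30: L (options 28(W), 27(W), 22(W) are all W)
n=31: L (options 29(W), 28(W), 23(W) are all W)
Reading off the rows marked L gives the requested list; there are 14 such values of n.

0, 1, 5, 6, 10, 11, 15, 16, 20, 21, 25, 26, 30, 31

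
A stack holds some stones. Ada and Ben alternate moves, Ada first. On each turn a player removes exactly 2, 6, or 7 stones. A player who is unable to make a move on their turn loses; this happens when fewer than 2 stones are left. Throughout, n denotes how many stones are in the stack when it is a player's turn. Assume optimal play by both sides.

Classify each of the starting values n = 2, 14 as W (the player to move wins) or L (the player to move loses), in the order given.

Use the standard recursion: the mover loses at a terminal position; elsewhere, the mover wins exactly when some move hands the opponent an L position.
n=0: no move → L
n=1: no move → L
n=2: →0(L), so W
n=3: →1(L), so W
n=4: →2(W) only, which is W, so L
n=5: →3(W) only, which is W, so L
n=6: →4(L), so W
n=7: →5(L), so W
n=8: →1(L), so W
n=9: →7(W), 3(W), 2(W) — all W, so L
n=10: →4(L), so W
n=11: →9(L), so W
n=12: →5(L), so W
n=13: →11(W), 7(W), 6(W) — all W, so L
n=14: →12(W), 8(W), 7(W) — all W, so L

2: W, 14: L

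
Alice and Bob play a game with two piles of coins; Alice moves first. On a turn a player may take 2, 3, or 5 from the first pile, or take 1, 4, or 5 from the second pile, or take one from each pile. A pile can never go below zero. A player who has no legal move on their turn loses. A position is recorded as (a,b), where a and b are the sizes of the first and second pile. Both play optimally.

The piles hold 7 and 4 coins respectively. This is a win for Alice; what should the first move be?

Compute win/loss labels from the base case upward. A position with no move is L. Any other position is W if it can reach an L in one move, else L.
No move ever increases a pile, so every position that can arise here has a ≤ 7 and b ≤ 4; it is enough to label the cells with 0 ≤ a ≤ 7 and 0 ≤ b ≤ 4.
Every move lowers a or b (never raises either), so fill the grid row by row in increasing a, and left to right within a row: each cell's successors are then already labelled.
      b=0  b=1  b=2  b=3  b=4
a=0:    L    W    L    W    W
a=1:    L    W    L    W    W
a=2:    W    W    W    W    L
a=3:    W    L    W    L    W
a=4:    W    L    W    L    W
a=5:    W    W    W    W    W
a=6:    W    W    W    W    L
a=7:    L    W    L    W    W
Cells with no legal move (terminal, hence L): (0,0), (1,0).
The remaining L cells, each justified by listing all of its moves:
(0,2): →(0,1)(W) only, which is W, so L
(1,2): →(1,1)(W), (0,1)(W) — all W, so L
(2,4): →(0,4)(W), (2,3)(W), (2,0)(W), (1,3)(W) — all W, so L
(3,1): →(1,1)(W), (0,1)(W), (3,0)(W), (2,0)(W) — all W, so L
(3,3): →(1,3)(W), (0,3)(W), (3,2)(W), (2,2)(W) — all W, so L
(4,1): →(2,1)(W), (1,1)(W), (4,0)(W), (3,0)(W) — all W, so L
(4,3): →(2,3)(W), (1,3)(W), (4,2)(W), (3,2)(W) — all W, so L
(6,4): →(4,4)(W), (3,4)(W), (1,4)(W), (6,3)(W), (6,0)(W), (5,3)(W) — all W, so L
(7,0): →(5,0)(W), (4,0)(W), (2,0)(W) — all W, so L
(7,2): →(5,2)(W), (4,2)(W), (2,2)(W), (7,1)(W), (6,1)(W) — all W, so L
Every other cell has at least one move into one of the L cells above, so it is W.
From (7,4), the L positions reachable in one move are: (2,4), (7,0). Any move reaching one of these is winning.

Move to (2,4).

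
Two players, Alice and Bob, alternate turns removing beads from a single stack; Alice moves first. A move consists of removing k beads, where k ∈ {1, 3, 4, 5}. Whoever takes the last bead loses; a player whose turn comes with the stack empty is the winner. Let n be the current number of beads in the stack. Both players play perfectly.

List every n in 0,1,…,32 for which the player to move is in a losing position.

1, 3, 9, 11, 17, 19, 25, 27

Label each position W (a win for the player to move) or L (a loss). A position with no legal move is W; any other position is W exactly when some move reaches an L, and L when every move reaches a W.
n=0: no move; the opponent has just taken the last bead and therefore loses → W
n=1: the only move is to 0(W), a W ⇒ L
n=2: can move to 1, which is L ⇒ W
n=3: moves to 2(W), 0(W); every one is W ⇒ L
n=4: can move to 3, which is L ⇒ W
n=5: can move to 1, which is L ⇒ W
n=6: can move to 3, which is L ⇒ W
n=7: can move to 3, which is L ⇒ W
n=8: can move to 3, which is L ⇒ W
n=9: moves to 8(W), 6(W), 5(W), 4(W); every one is W ⇒ L
n=10: can move to 9, which is L ⇒ W
n=11: moves to 10(W), 8(W), 7(W), 6(W); every one is W ⇒ L
n=12: can move to 11, which is L ⇒ W
n=13: can move to 9, which is L ⇒ W
n=14: can move to 11, which is L ⇒ W
n=15: can move to 11, which is L ⇒ W
n=16: can move to 11, which is L ⇒ W
n=17: moves to 16(W), 14(W), 13(W), 12(W); every one is W ⇒ L
n=18: can move to 17, which is L ⇒ W
n=19: moves to 18(W), 16(W), 15(W), 14(W); every one is W ⇒ L
n=20: can move to 19, which is L ⇒ W
n=21: can move to 17, which is L ⇒ W
n=22: can move to 19, which is L ⇒ W
n=23: can move to 19, which is L ⇒ W
n=24: can move to 19, which is L ⇒ W
n=25: moves to 24(W), 22(W), 21(W), 20(W); every one is W ⇒ L
n=26: can move to 25, which is L ⇒ W
n=27: moves to 26(W), 24(W), 23(W), 22(W); every one is W ⇒ L
n=28: can move to 27, which is L ⇒ W
n=29: can move to 25, which is L ⇒ W
n=30: can move to 27, which is L ⇒ W
n=31: can move to 27, which is L ⇒ W
n=32: can move to 27, which is L ⇒ W
The losing starting values of n are exactly the entries labelled L in this table (8 of them).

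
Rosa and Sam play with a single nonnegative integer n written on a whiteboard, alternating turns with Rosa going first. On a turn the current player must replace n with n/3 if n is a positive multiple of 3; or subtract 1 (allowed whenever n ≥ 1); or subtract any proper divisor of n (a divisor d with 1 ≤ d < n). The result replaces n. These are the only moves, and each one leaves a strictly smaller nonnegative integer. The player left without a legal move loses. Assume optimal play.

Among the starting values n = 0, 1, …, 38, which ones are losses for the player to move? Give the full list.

0, 2, 5, 7, 9, 11, 13, 16, 19, 23, 25, 28, 31, 34, 37

Work bottom-up. With no move the player to move loses. Otherwise the position is W if at least one move leads to an L position for the opponent, and L if every move leads to a W.
n=0: no move → L
n=1: →0(L), so W
n=2: →1(W) only, which is W, so L
n=3: →2(L), so W
n=4: →2(L), so W
n=5: →4(W) only, which is W, so L
n=6: →2(L), so W
n=7: →6(W) only, which is W, so L
n=8: →7(L), so W
n=9: →3(W), 6(W), 8(W) — all W, so L
n=10: →5(L), so W
n=11: →10(W) only, which is W, so L
n=12: →9(L), so W
n=13: →12(W) only, which is W, so L
n=14: →7(L), so W
n=15: →5(L), so W
n=16: →8(W), 12(W), 14(W), 15(W) — all W, so L
n=17: →16(L), so W
n=18: →9(L), so W
n=19: →18(W) only, which is W, so L
n=20: →16(L), so W
n=21: →7(L), so W
n=22: →11(L), so W
n=23: →22(W) only, which is W, so L
n=24: →16(L), so W
n=25: →20(W), 24(W) — all W, so L
n=26: →13(L), so W
n=27: →9(L), so W
n=28: →14(W), 21(W), 24(W), 26(W), 27(W) — all W, so L
n=29: →28(L), so W
n=30: →25(L), so W
n=31: →30(W) only, which is W, so L
n=32: →16(L), so W
n=33: →11(L), so W
n=34: →17(W), 32(W), 33(W) — all W, so L
n=35: →28(L), so W
n=36: →34(L), so W
n=37: →36(W) only, which is W, so L
n=38: →19(L), so W
Reading off the rows marked L gives the requested list; there are 15 such values of n.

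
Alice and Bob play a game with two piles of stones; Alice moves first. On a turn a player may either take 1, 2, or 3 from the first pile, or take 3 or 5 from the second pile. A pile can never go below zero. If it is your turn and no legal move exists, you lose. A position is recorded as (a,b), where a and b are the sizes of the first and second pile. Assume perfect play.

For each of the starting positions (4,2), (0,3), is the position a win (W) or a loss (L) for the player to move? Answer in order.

Classify positions by backward induction: terminal positions (no move available) are L. From any other position, the mover wins iff some move reaches an L.
No move ever increases a pile, so every position that can arise here has a ≤ 4 and b ≤ 3; it is enough to label the cells with 0 ≤ a ≤ 4 and 0 ≤ b ≤ 3.
Every move lowers a or b (never raises either), so fill the grid row by row in increasing a, and left to right within a row: each cell's successors are then already labelled.
      b=0  b=1  b=2  b=3
a=0:    L    L    L    W
a=1:    W    W    W    L
a=2:    W    W    W    W
a=3:    W    W    W    W
a=4:    L    L    L    W
Cells with no legal move (terminal, hence L): (0,0), (0,1), (0,2).
The remaining L cells, each justified by listing all of its moves:
(1,3): →(0,3)(W), (1,0)(W) — all W, so L
(4,0): →(3,0)(W), (2,0)(W), (1,0)(W) — all W, so L
(4,1): →(3,1)(W), (2,1)(W), (1,1)(W) — all W, so L
(4,2): →(3,2)(W), (2,2)(W), (1,2)(W) — all W, so L
Every other cell has at least one move into one of the L cells above, so it is W.
(4,2): one of the L cells justified above, so L
(0,3): the move to (0,0) reaches an L cell, so W

(4,2): L, (0,3): W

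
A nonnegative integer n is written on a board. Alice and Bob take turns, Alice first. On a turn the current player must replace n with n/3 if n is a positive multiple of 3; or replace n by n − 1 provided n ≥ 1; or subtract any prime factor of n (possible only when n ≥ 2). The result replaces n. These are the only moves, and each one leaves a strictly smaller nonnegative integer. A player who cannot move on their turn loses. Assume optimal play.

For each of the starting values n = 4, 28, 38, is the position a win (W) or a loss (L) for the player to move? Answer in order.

Label each position W (a win for the player to move) or L (a loss). A position with no legal move is L; any other position is W exactly when some move reaches an L, and L when every move reaches a W.
n=0: no move → L
n=1: reaches L-position 0 → W
n=2: reaches L-position 0 → W
n=3: reaches L-position 0 → W
n=4: only reaches 2(W), 3(W), all W → L
n=5: reaches L-position 0 → W
n=6: reaches L-position 4 → W
n=7: reaches L-position 0 → W
n=8: only reaches 6(W), 7(W), all W → L
n=9: reaches L-position 8 → W
n=10: reaches L-position 8 → W
n=11: reaches L-position 0 → W
n=12: reaches L-position 4 → W
n=13: reaches L-position 0 → W
n=14: only reaches 7(W), 12(W), 13(W), all W → L
n=15: reaches L-position 14 → W
n=16: reaches L-position 14 → W
n=17: reaches L-position 0 → W
n=18: only reaches 6(W), 15(W), 16(W), 17(W), all W → L
n=19: reaches L-position 0 → W
n=20: reaches L-position 18 → W
n=21: reaches L-position 14 → W
n=22: only reaches 11(W), 20(W), 21(W), all W → L
n=23: reaches L-position 0 → W
n=24: reaches L-position 8 → W
n=25: only reaches 20(W), 24(W), all W → L
n=26: reaches L-position 25 → W
n=27: only reaches 9(W), 24(W), 26(W), all W → L
n=28: reaches L-position 27 → W
n=29: reaches L-position 0 → W
n=30: reaches L-position 25 → W
n=31: reaches L-position 0 → W
n=32: only reaches 30(W), 31(W), all W → L
n=33: reaches L-position 22 → W
n=34: reaches L-position 32 → W
n=35: only reaches 28(W), 30(W), 34(W), all W → L
n=36: reaches L-position 35 → W
n=37: reaches L-position 0 → W
n=38: only reaches 19(W), 36(W), 37(W), all W → L

4: L, 28: W, 38: L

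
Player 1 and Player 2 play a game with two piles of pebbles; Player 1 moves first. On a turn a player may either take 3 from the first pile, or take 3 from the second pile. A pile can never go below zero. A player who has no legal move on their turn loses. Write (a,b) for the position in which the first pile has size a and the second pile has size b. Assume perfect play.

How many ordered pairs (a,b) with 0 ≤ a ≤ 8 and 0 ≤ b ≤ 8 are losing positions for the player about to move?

Build the W/L table. Terminal = L. A non-terminal position is W if it has a move to some L; otherwise it is L.
Every move lowers a or b (never raises either), so fill the grid row by row in increasing a, and left to right within a row: each cell's successors are then already labelled.
      b=0  b=1  b=2  b=3  b=4  b=5  b=6  b=7  b=8
a=0:    L    L    L    W    W    W    L    L    L
a=1:    L    L    L    W    W    W    L    L    L
a=2:    L    L    L    W    W    W    L    L    L
a=3:    W    W    W    L    L    L    W    W    W
a=4:    W    W    W    L    L    L    W    W    W
a=5:    W    W    W    L    L    L    W    W    W
a=6:    L    L    L    W    W    W    L    L    L
a=7:    L    L    L    W    W    W    L    L    L
a=8:    L    L    L    W    W    W    L    L    L
Cells with no legal move (terminal, hence L): (0,0), (0,1), (0,2), (1,0), (1,1), (1,2), (2,0), (2,1), (2,2).
The remaining L cells, each justified by listing all of its moves:
(0,6): →(0,3)(W) only, which is W, so L
(0,7): →(0,4)(W) only, which is W, so L
(0,8): →(0,5)(W) only, which is W, so L
(1,6): →(1,3)(W) only, which is W, so L
(1,7): →(1,4)(W) only, which is W, so L
(1,8): →(1,5)(W) only, which is W, so L
(2,6): →(2,3)(W) only, which is W, so L
(2,7): →(2,4)(W) only, which is W, so L
(2,8): →(2,5)(W) only, which is W, so L
(3,3): →(0,3)(W), (3,0)(W) — all W, so L
(3,4): →(0,4)(W), (3,1)(W) — all W, so L
(3,5): →(0,5)(W), (3,2)(W) — all W, so L
(4,3): →(1,3)(W), (4,0)(W) — all W, so L
(4,4): →(1,4)(W), (4,1)(W) — all W, so L
(4,5): →(1,5)(W), (4,2)(W) — all W, so L
(5,3): →(2,3)(W), (5,0)(W) — all W, so L
(5,4): →(2,4)(W), (5,1)(W) — all W, so L
(5,5): →(2,5)(W), (5,2)(W) — all W, so L
(6,0): →(3,0)(W) only, which is W, so L
(6,1): →(3,1)(W) only, which is W, so L
(6,2): →(3,2)(W) only, which is W, so L
(6,6): →(3,6)(W), (6,3)(W) — all W, so L
(6,7): →(3,7)(W), (6,4)(W) — all W, so L
(6,8): →(3,8)(W), (6,5)(W) — all W, so L
(7,0): →(4,0)(W) only, which is W, so L
(7,1): →(4,1)(W) only, which is W, so L
(7,2): →(4,2)(W) only, which is W, so L
(7,6): →(4,6)(W), (7,3)(W) — all W, so L
(7,7): →(4,7)(W), (7,4)(W) — all W, so L
(7,8): →(4,8)(W), (7,5)(W) — all W, so L
(8,0): →(5,0)(W) only, which is W, so L
(8,1): →(5,1)(W) only, which is W, so L
(8,2): →(5,2)(W) only, which is W, so L
(8,6): →(5,6)(W), (8,3)(W) — all W, so L
(8,7): →(5,7)(W), (8,4)(W) — all W, so L
(8,8): →(5,8)(W), (8,5)(W) — all W, so L
Every other cell has at least one move into one of the L cells above, so it is W.
L cells per row: a=0: 6, a=1: 6, a=2: 6, a=3: 3, a=4: 3, a=5: 3, a=6: 6, a=7: 6, a=8: 6; total 45.

45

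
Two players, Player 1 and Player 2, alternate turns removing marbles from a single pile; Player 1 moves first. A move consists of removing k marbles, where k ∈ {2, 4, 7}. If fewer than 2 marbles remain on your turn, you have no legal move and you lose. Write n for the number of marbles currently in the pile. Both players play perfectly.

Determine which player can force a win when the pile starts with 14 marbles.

Player 1 wins.

Build the W/L table. Terminal = L. A non-terminal position is W if it has a move to some L; otherwise it is L.
n=0: no move → L
n=1: no move → L
n=2: reaches L-position 0 → W
n=3: reaches L-position 1 → W
n=4: reaches L-position 0 → W
n=5: reaches L-position 1 → W
n=6: only reaches 4(W), 2(W), all W → L
n=7: reaches L-position 0 → W
n=8: reaches L-position 6 → W
n=9: only reaches 7(W), 5(W), 2(W), all W → L
n=10: reaches L-position 6 → W
n=11: reaches L-position 9 → W
n=12: only reaches 10(W), 8(W), 5(W), all W → L
n=13: reaches L-position 9 → W
n=14: reaches L-position 12 → W
The starting position 14 is W: Player 1 should remove 2, leaving 12, handing over an L position.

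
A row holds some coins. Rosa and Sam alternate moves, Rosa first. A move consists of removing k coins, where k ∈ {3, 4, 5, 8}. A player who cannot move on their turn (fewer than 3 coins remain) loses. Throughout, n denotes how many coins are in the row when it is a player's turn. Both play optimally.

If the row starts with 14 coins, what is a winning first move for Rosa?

Work bottom-up. With no move the player to move loses. Otherwise the position is W if at least one move leads to an L position for the opponent, and L if every move leads to a W.
n=0: no move → L
n=1: no move → L
n=2: no move → L
n=3: W (go to 0, an L position)
n=4: W (go to 1, an L position)
n=5: W (go to 2, an L position)
n=6: W (go to 2, an L position)
n=7: W (go to 2, an L position)
n=8: W (go to 0, an L position)
n=9: W (go to 1, an L position)
n=10: W (go to 2, an L position)
n=11: L (options 8(W), 7(W), 6(W), 3(W) are all W)
n=12: L (options 9(W), 8(W), 7(W), 4(W) are all W)
n=13: L (options 10(W), 9(W), 8(W), 5(W) are all W)
n=14: W (go to 11, an L position)
From 14, the L positions reachable in one move are: 11.

Remove 3, leaving 11.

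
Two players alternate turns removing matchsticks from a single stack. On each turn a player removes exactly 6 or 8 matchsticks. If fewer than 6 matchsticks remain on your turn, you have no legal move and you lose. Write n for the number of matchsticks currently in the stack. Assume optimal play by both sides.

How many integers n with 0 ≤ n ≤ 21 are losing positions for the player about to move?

Compute win/loss labels from the base case upward. A position with no move is L. Any other position is W if it can reach an L in one move, else L.
n=0: no move → L
n=1: no move → L
n=2: no move → L
n=3: no move → L
n=4: no move → L
n=5: no move → L
n=6: reaches L-position 0 → W
n=7: reaches L-position 1 → W
n=8: reaches L-position 2 → W
n=9: reaches L-position 3 → W
n=10: reaches L-position 4 → W
n=11: reaches L-position 5 → W
n=12: reaches L-position 4 → W
n=13: reaches L-position 5 → W
n=14: only reaches 8(W), 6(W), all W → L
n=15: only reaches 9(W), 7(W), all W → L
n=16: only reaches 10(W), 8(W), all W → L
n=17: only reaches 11(W), 9(W), all W → L
n=18: only reaches 12(W), 10(W), all W → L
n=19: only reaches 13(W), 11(W), all W → L
n=20: reaches L-position 14 → W
n=21: reaches L-position 15 → W
L entries with 0 ≤ n ≤ 21: n = 0, 1, 2, 3, 4, 5, 14, 15, 16, 17, 18, 19; that makes 12.

12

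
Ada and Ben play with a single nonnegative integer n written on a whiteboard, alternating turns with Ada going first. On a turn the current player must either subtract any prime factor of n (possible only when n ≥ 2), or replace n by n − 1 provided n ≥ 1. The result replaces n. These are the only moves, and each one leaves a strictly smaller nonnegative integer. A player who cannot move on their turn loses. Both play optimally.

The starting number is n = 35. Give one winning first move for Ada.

Label each position W (a win for the player to move) or L (a loss). A position with no legal move is L; any other position is W exactly when some move reaches an L, and L when every move reaches a W.
n=0: no move → L
n=1: reaches L-position 0 → W
n=2: reaches L-position 0 → W
n=3: reaches L-position 0 → W
n=4: only reaches 2(W), 3(W), all W → L
n=5: reaches L-position 0 → W
n=6: reaches L-position 4 → W
n=7: reaches L-position 0 → W
n=8: only reaches 6(W), 7(W), all W → L
n=9: reaches L-position 8 → W
n=10: reaches L-position 8 → W
n=11: reaches L-position 0 → W
n=12: only reaches 9(W), 10(W), 11(W), all W → L
n=13: reaches L-position 0 → W
n=14: reaches L-position 12 → W
n=15: reaches L-position 12 → W
n=16: only reaches 14(W), 15(W), all W → L
n=17: reaches L-position 0 → W
n=18: reaches L-position 16 → W
n=19: reaches L-position 0 → W
n=20: only reaches 15(W), 18(W), 19(W), all W → L
n=21: reaches L-position 20 → W
n=22: reaches L-position 20 → W
n=23: reaches L-position 0 → W
n=24: only reaches 21(W), 22(W), 23(W), all W → L
n=25: reaches L-position 20 → W
n=26: reaches L-position 24 → W
n=27: reaches L-position 24 → W
n=28: only reaches 21(W), 26(W), 27(W), all W → L
n=29: reaches L-position 0 → W
n=30: reaches L-position 28 → W
n=31: reaches L-position 0 → W
n=32: only reaches 30(W), 31(W), all W → L
n=33: reaches L-position 32 → W
n=34: reaches L-position 32 → W
n=35: reaches L-position 28 → W
From 35, the L positions reachable in one move are: 28.

Move to 28.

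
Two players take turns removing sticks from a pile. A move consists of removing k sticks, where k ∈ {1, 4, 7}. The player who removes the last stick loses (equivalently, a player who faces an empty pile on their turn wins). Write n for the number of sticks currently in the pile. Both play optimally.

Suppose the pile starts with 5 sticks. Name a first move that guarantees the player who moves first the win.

Remove 4, leaving 1.

Use the standard recursion: the mover wins at a terminal position; elsewhere, the mover wins exactly when some move hands the opponent an L position.
n=0: no move; the opponent has just taken the last stick and therefore loses → W
n=1: →0(W) only, which is W, so L
n=2: →1(L), so W
n=3: →2(W) only, which is W, so L
n=4: →3(L), so W
n=5: →1(L), so W
From 5, the L positions reachable in one move are: 1.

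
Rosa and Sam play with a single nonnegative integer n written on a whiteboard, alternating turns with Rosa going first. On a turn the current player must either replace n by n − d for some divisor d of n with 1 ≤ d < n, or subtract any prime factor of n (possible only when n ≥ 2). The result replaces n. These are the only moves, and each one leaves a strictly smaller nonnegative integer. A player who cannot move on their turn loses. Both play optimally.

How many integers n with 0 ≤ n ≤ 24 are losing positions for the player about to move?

Build the W/L table. Terminal = L. A non-terminal position is W if it has a move to some L; otherwise it is L.
n=0: no move → L
n=1: no move → L
n=2: reaches L-position 0 → W
n=3: reaches L-position 0 → W
n=4: only reaches 2(W), 3(W), all W → L
n=5: reaches L-position 0 → W
n=6: reaches L-position 4 → W
n=7: reaches L-position 0 → W
n=8: reaches L-position 4 → W
n=9: only reaches 6(W), 8(W), all W → L
n=10: reaches L-position 9 → W
n=11: reaches L-position 0 → W
n=12: reaches L-position 9 → W
n=13: reaches L-position 0 → W
n=14: only reaches 7(W), 12(W), 13(W), all W → L
n=15: reaches L-position 14 → W
n=16: reaches L-position 14 → W
n=17: reaches L-position 0 → W
n=18: reaches L-position 9 → W
n=19: reaches L-position 0 → W
n=20: only reaches 10(W), 15(W), 16(W), 18(W), 19(W), all W → L
n=21: reaches L-position 14 → W
n=22: reaches L-position 20 → W
n=23: reaches L-position 0 → W
n=24: reaches L-position 20 → W
L entries with 0 ≤ n ≤ 24: n = 0, 1, 4, 9, 14, 20; that makes 6.

6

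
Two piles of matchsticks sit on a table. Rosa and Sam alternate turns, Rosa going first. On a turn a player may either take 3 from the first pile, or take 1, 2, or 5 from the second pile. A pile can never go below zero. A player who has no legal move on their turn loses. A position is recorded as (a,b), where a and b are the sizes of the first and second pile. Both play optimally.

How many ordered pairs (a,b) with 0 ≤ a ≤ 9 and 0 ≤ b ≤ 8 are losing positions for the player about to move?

30

Classify positions by backward induction: terminal positions (no move available) are L. From any other position, the mover wins iff some move reaches an L.
Every move lowers a or b (never raises either), so fill the grid row by row in increasing a, and left to right within a row: each cell's successors are then already labelled.
      b=0  b=1  b=2  b=3  b=4  b=5  b=6  b=7  b=8
a=0:    L    W    W    L    W    W    L    W    W
a=1:    L    W    W    L    W    W    L    W    W
a=2:    L    W    W    L    W    W    L    W    W
a=3:    W    L    W    W    L    W    W    L    W
a=4:    W    L    W    W    L    W    W    L    W
a=5:    W    L    W    W    L    W    W    L    W
a=6:    L    W    W    L    W    W    L    W    W
a=7:    L    W    W    L    W    W    L    W    W
a=8:    L    W    W    L    W    W    L    W    W
a=9:    W    L    W    W    L    W    W    L    W
Cells with no legal move (terminal, hence L): (0,0), (1,0), (2,0).
The remaining L cells, each justified by listing all of its moves:
(0,3): moves to (0,2)(W), (0,1)(W); every one is W ⇒ L
(0,6): moves to (0,5)(W), (0,4)(W), (0,1)(W); every one is W ⇒ L
(1,3): moves to (1,2)(W), (1,1)(W); every one is W ⇒ L
(1,6): moves to (1,5)(W), (1,4)(W), (1,1)(W); every one is W ⇒ L
(2,3): moves to (2,2)(W), (2,1)(W); every one is W ⇒ L
(2,6): moves to (2,5)(W), (2,4)(W), (2,1)(W); every one is W ⇒ L
(3,1): moves to (0,1)(W), (3,0)(W); every one is W ⇒ L
(3,4): moves to (0,4)(W), (3,3)(W), (3,2)(W); every one is W ⇒ L
(3,7): moves to (0,7)(W), (3,6)(W), (3,5)(W), (3,2)(W); every one is W ⇒ L
(4,1): moves to (1,1)(W), (4,0)(W); every one is W ⇒ L
(4,4): moves to (1,4)(W), (4,3)(W), (4,2)(W); every one is W ⇒ L
(4,7): moves to (1,7)(W), (4,6)(W), (4,5)(W), (4,2)(W); every one is W ⇒ L
(5,1): moves to (2,1)(W), (5,0)(W); every one is W ⇒ L
(5,4): moves to (2,4)(W), (5,3)(W), (5,2)(W); every one is W ⇒ L
(5,7): moves to (2,7)(W), (5,6)(W), (5,5)(W), (5,2)(W); every one is W ⇒ L
(6,0): the only move is to (3,0)(W), a W ⇒ L
(6,3): moves to (3,3)(W), (6,2)(W), (6,1)(W); every one is W ⇒ L
(6,6): moves to (3,6)(W), (6,5)(W), (6,4)(W), (6,1)(W); every one is W ⇒ L
(7,0): the only move is to (4,0)(W), a W ⇒ L
(7,3): moves to (4,3)(W), (7,2)(W), (7,1)(W); every one is W ⇒ L
(7,6): moves to (4,6)(W), (7,5)(W), (7,4)(W), (7,1)(W); every one is W ⇒ L
(8,0): the only move is to (5,0)(W), a W ⇒ L
(8,3): moves to (5,3)(W), (8,2)(W), (8,1)(W); every one is W ⇒ L
(8,6): moves to (5,6)(W), (8,5)(W), (8,4)(W), (8,1)(W); every one is W ⇒ L
(9,1): moves to (6,1)(W), (9,0)(W); every one is W ⇒ L
(9,4): moves to (6,4)(W), (9,3)(W), (9,2)(W); every one is W ⇒ L
(9,7): moves to (6,7)(W), (9,6)(W), (9,5)(W), (9,2)(W); every one is W ⇒ L
Every other cell has at least one move into one of the L cells above, so it is W.
L cells per row: a=0: 3, a=1: 3, a=2: 3, a=3: 3, a=4: 3, a=5: 3, a=6: 3, a=7: 3, a=8: 3, a=9: 3; total 30.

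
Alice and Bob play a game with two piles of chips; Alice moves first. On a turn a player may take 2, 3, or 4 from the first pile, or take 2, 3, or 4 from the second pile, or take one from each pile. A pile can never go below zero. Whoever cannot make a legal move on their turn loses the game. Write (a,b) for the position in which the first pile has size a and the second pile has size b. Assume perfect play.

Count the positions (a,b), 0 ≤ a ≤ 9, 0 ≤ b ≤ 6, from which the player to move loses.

Use the standard recursion: the mover loses at a terminal position; elsewhere, the mover wins exactly when some move hands the opponent an L position.
Every move lowers a or b (never raises either), so fill the grid row by row in increasing a, and left to right within a row: each cell's successors are then already labelled.
      b=0  b=1  b=2  b=3  b=4  b=5  b=6
a=0:    L    L    W    W    W    W    L
a=1:    L    W    W    W    W    L    L
a=2:    W    W    L    L    W    W    W
a=3:    W    W    L    W    W    W    W
a=4:    W    W    W    W    L    W    W
a=5:    W    L    W    W    W    W    W
a=6:    L    L    W    W    W    W    L
a=7:    L    W    W    W    W    L    L
a=8:    W    W    L    L    W    W    W
a=9:    W    W    L    W    W    W    W
Cells with no legal move (terminal, hence L): (0,0), (0,1), (1,0).
The remaining L cells, each justified by listing all of its moves:
(0,6): moves to (0,4)(W), (0,3)(W), (0,2)(W); every one is W ⇒ L
(1,5): moves to (1,3)(W), (1,2)(W), (1,1)(W), (0,4)(W); every one is W ⇒ L
(1,6): moves to (1,4)(W), (1,3)(W), (1,2)(W), (0,5)(W); every one is W ⇒ L
(2,2): moves to (0,2)(W), (2,0)(W), (1,1)(W); every one is W ⇒ L
(2,3): moves to (0,3)(W), (2,1)(W), (2,0)(W), (1,2)(W); every one is W ⇒ L
(3,2): moves to (1,2)(W), (0,2)(W), (3,0)(W), (2,1)(W); every one is W ⇒ L
(4,4): moves to (2,4)(W), (1,4)(W), (0,4)(W), (4,2)(W), (4,1)(W), (4,0)(W), (3,3)(W); every one is W ⇒ L
(5,1): moves to (3,1)(W), (2,1)(W), (1,1)(W), (4,0)(W); every one is W ⇒ L
(6,0): moves to (4,0)(W), (3,0)(W), (2,0)(W); every one is W ⇒ L
(6,1): moves to (4,1)(W), (3,1)(W), (2,1)(W), (5,0)(W); every one is W ⇒ L
(6,6): moves to (4,6)(W), (3,6)(W), (2,6)(W), (6,4)(W), (6,3)(W), (6,2)(W), (5,5)(W); every one is W ⇒ L
(7,0): moves to (5,0)(W), (4,0)(W), (3,0)(W); every one is W ⇒ L
(7,5): moves to (5,5)(W), (4,5)(W), (3,5)(W), (7,3)(W), (7,2)(W), (7,1)(W), (6,4)(W); every one is W ⇒ L
(7,6): moves to (5,6)(W), (4,6)(W), (3,6)(W), (7,4)(W), (7,3)(W), (7,2)(W), (6,5)(W); every one is W ⇒ L
(8,2): moves to (6,2)(W), (5,2)(W), (4,2)(W), (8,0)(W), (7,1)(W); every one is W ⇒ L
(8,3): moves to (6,3)(W), (5,3)(W), (4,3)(W), (8,1)(W), (8,0)(W), (7,2)(W); every one is W ⇒ L
(9,2): moves to (7,2)(W), (6,2)(W), (5,2)(W), (9,0)(W), (8,1)(W); every one is W ⇒ L
Every other cell has at least one move into one of the L cells above, so it is W.
L cells per row: a=0: 3, a=1: 3, a=2: 2, a=3: 1, a=4: 1, a=5: 1, a=6: 3, a=7: 3, a=8: 2, a=9: 1; total 20.

20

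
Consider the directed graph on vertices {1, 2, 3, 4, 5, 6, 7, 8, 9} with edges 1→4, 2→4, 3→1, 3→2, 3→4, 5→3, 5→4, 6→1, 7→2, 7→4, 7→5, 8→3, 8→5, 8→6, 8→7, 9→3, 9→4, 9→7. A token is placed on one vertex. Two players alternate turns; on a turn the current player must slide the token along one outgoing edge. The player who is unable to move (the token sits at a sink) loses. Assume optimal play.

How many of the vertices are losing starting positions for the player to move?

Classify positions by backward induction: terminal positions (no move available) are L. From any other position, the mover wins iff some move reaches an L.
Every edge goes from a vertex to one that appears earlier in the order 4, 1, 2, 3, 5, 6, 7, 9, 8, so processing vertices in that order labels each vertex after all of its successors.
4: no outgoing edge → L
1: reaches L-position 4 → W
2: reaches L-position 4 → W
3: reaches L-position 4 → W
5: reaches L-position 4 → W
6: only reaches 1(W), which is W → L
7: reaches L-position 4 → W
9: reaches L-position 4 → W
8: reaches L-position 6 → W
The L vertices are 4, 6; that is 2 in all.

2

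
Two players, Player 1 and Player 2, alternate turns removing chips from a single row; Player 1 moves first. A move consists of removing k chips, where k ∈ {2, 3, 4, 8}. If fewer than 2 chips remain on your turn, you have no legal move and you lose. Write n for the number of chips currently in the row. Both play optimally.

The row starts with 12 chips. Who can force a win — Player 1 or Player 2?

Classify positions by backward induction: terminal positions (no move available) are L. From any other position, the mover wins iff some move reaches an L.
n=0: no move → L
n=1: no move → L
n=2: W (go to 0, an L position)
n=3: W (go to 1, an L position)
n=4: W (go to 1, an L position)
n=5: W (go to 1, an L position)
n=6: L (options 4(W), 3(W), 2(W) are all W)
n=7: L (options 5(W), 4(W), 3(W) are all W)
n=8: W (go to 6, an L position)
n=9: W (go to 7, an L position)
n=10: W (go to 7, an L position)
n=11: W (go to 7, an L position)
n=12: L (options 10(W), 9(W), 8(W), 4(W) are all W)
The starting position 12 is L: whatever Player 1 does, the opponent receives a W position.

Player 2 wins.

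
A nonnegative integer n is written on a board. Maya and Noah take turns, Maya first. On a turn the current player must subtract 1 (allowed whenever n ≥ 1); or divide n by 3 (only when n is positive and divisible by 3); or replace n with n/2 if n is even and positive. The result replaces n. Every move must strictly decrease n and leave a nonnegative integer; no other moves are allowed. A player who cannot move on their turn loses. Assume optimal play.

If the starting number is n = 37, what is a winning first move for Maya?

Work bottom-up. With no move the player to move loses. Otherwise the position is W if at least one move leads to an L position for the opponent, and L if every move leads to a W.
n=0: no move → L
n=1: reaches L-position 0 → W
n=2: only reaches 1(W), which is W → L
n=3: reaches L-position 2 → W
n=4: reaches L-position 2 → W
n=5: only reaches 4(W), which is W → L
n=6: reaches L-position 2 → W
n=7: only reaches 6(W), which is W → L
n=8: reaches L-position 7 → W
n=9: only reaches 3(W), 8(W), all W → L
n=10: reaches L-position 5 → W
n=11: only reaches 10(W), which is W → L
n=12: reaches L-position 11 → W
n=13: only reaches 12(W), which is W → L
n=14: reaches L-position 7 → W
n=15: reaches L-position 5 → W
n=16: only reaches 8(W), 15(W), all W → L
n=17: reaches L-position 16 → W
n=18: reaches L-position 9 → W
n=19: only reaches 18(W), which is W → L
n=20: reaches L-position 19 → W
n=21: reaches L-position 7 → W
n=22: reaches L-position 11 → W
n=23: only reaches 22(W), which is W → L
n=24: reaches L-position 23 → W
n=25: only reaches 24(W), which is W → L
n=26: reaches L-position 13 → W
n=27: reaches L-position 9 → W
n=28: only reaches 14(W), 27(W), all W → L
n=29: reaches L-position 28 → W
n=30: only reaches 10(W), 15(W), 29(W), all W → L
n=31: reaches L-position 30 → W
n=32: reaches L-position 16 → W
n=33: reaches L-position 11 → W
n=34: only reaches 17(W), 33(W), all W → L
n=35: reaches L-position 34 → W
n=36: only reaches 12(W), 18(W), 35(W), all W → L
n=37: reaches L-position 36 → W
From 37, the L positions reachable in one move are: 36.

Move to 36.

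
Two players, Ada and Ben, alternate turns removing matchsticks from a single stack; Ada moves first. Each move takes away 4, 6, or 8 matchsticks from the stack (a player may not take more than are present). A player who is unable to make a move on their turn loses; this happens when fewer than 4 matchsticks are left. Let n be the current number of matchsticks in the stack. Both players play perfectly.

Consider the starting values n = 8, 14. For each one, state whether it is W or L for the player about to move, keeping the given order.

8: W, 14: L

Use the standard recursion: the mover loses at a terminal position; elsewhere, the mover wins exactly when some move hands the opponent an L position.
n=0: no move → L
n=1: no move → L
n=2: no move → L
n=3: no move → L
n=4: reaches L-position 0 → W
n=5: reaches L-position 1 → W
n=6: reaches L-position 2 → W
n=7: reaches L-position 3 → W
n=8: reaches L-position 2 → W
n=9: reaches L-position 3 → W
n=10: reaches L-position 2 → W
n=11: reaches L-position 3 → W
n=12: only reaches 8(W), 6(W), 4(W), all W → L
n=13: only reaches 9(W), 7(W), 5(W), all W → L
n=14: only reaches 10(W), 8(W), 6(W), all W → L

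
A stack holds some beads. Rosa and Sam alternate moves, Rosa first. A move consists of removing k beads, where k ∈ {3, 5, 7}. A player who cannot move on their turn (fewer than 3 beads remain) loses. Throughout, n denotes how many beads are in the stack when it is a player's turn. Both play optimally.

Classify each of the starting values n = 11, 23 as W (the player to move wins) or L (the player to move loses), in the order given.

Build the W/L table. Terminal = L. A non-terminal position is W if it has a move to some L; otherwise it is L.
n=0: no move → L
n=1: no move → L
n=2: no move → L
n=3: reaches L-position 0 → W
n=4: reaches L-position 1 → W
n=5: reaches L-position 2 → W
n=6: reaches L-position 1 → W
n=7: reaches L-position 2 → W
n=8: reaches L-position 1 → W
n=9: reaches L-position 2 → W
n=10: only reaches 7(W), 5(W), 3(W), all W → L
n=11: only reaches 8(W), 6(W), 4(W), all W → L
n=12: only reaches 9(W), 7(W), 5(W), all W → L
n=13: reaches L-position 10 → W
n=14: reaches L-position 11 → W
n=15: reaches L-position 12 → W
n=16: reaches L-position 11 → W
n=17: reaches L-position 12 → W
n=18: reaches L-position 11 → W
n=19: reaches L-position 12 → W
n=20: only reaches 17(W), 15(W), 13(W), all W → L
n=21: only reaches 18(W), 16(W), 14(W), all W → L
n=22: only reaches 19(W), 17(W), 15(W), all W → L
n=23: reaches L-position 20 → W

11: L, 23: W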